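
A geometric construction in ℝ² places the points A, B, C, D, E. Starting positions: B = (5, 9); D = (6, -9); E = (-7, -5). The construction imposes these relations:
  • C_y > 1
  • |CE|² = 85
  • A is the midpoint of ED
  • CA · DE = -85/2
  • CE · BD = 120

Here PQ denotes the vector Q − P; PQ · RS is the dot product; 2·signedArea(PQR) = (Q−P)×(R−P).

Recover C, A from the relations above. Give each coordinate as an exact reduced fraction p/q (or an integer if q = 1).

A = (-1/2, -7)
C = (-1, 2)

1. A_x = -1/2  [A is the midpoint of ED]
2. A_y = -7  [A is the midpoint of ED]
   → A = (-1/2, -7)
3. C_x = -1  [CA · DE = -85/2 ∩ CE · BD = 120]
4. C_y = 2  [CA · DE = -85/2 ∩ CE · BD = 120]
   → C = (-1, 2)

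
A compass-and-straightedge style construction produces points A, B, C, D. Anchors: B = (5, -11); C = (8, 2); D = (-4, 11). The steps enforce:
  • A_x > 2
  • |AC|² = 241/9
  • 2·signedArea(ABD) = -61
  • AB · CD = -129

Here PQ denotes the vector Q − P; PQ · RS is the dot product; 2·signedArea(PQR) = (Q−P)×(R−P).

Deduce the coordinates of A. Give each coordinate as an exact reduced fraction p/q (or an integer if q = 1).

1. A_x = 3  [AB · CD = -129 ∩ 2·signedArea(ABD) = -61]
2. A_y = 2/3  [AB · CD = -129 ∩ 2·signedArea(ABD) = -61]
   → A = (3, 2/3)

A = (3, 2/3)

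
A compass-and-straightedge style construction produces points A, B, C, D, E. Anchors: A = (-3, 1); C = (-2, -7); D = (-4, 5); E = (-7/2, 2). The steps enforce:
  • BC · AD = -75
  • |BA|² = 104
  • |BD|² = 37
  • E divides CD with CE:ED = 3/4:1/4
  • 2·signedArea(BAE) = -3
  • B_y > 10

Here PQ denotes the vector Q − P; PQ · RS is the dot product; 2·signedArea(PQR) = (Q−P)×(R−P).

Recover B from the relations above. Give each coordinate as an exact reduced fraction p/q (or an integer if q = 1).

B = (-5, 11)

1. B_x = -5  [2·signedArea(BAE) = -3 ∩ BC · AD = -75]
2. B_y = 11  [2·signedArea(BAE) = -3 ∩ BC · AD = -75]
   → B = (-5, 11)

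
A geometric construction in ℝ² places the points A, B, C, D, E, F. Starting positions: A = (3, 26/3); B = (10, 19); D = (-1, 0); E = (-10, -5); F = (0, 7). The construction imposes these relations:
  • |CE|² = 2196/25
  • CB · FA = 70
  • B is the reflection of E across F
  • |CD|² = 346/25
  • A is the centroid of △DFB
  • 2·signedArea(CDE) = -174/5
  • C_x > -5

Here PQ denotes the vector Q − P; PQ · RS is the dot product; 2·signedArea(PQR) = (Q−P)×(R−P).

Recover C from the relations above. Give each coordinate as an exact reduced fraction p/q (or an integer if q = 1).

C = (-4, 11/5)

1. C_x = -4  [CB · FA = 70 ∩ 2·signedArea(CDE) = -174/5]
2. C_y = 11/5  [CB · FA = 70 ∩ 2·signedArea(CDE) = -174/5]
   → C = (-4, 11/5)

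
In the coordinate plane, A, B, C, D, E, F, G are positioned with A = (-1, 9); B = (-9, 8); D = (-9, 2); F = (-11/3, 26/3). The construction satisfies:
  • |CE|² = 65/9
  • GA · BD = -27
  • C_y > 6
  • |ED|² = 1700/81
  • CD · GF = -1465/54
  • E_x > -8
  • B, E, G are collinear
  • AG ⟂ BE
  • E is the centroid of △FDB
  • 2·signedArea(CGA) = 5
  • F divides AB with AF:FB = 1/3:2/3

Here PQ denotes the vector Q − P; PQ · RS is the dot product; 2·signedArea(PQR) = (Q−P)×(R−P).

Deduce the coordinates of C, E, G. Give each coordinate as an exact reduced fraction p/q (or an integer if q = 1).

1. E_x = -65/9  [E is the centroid of △FDB]
2. E_y = 56/9  [E is the centroid of △FDB]
   → E = (-65/9, 56/9)
3. G_x = -11/2  [B, E, G are collinear ∩ AG ⟂ BE]
4. G_y = 9/2  [B, E, G are collinear ∩ AG ⟂ BE]
   → G = (-11/2, 9/2)
5. C_x = -41/9  [CD · GF = -1465/54 ∩ 2·signedArea(CGA) = 5]
6. C_y = 59/9  [CD · GF = -1465/54 ∩ 2·signedArea(CGA) = 5]
   → C = (-41/9, 59/9)

C = (-41/9, 59/9)
E = (-65/9, 56/9)
G = (-11/2, 9/2)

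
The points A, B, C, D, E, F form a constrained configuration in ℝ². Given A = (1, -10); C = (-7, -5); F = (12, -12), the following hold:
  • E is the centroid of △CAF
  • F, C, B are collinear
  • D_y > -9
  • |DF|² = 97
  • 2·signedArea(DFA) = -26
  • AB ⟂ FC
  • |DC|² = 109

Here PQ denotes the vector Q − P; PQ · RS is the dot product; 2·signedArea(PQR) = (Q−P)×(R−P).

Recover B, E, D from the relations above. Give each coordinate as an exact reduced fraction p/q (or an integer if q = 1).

1. B_x = 683/410  [F, C, B are collinear ∩ AB ⟂ FC]
2. B_y = -3359/410  [F, C, B are collinear ∩ AB ⟂ FC]
   → B = (683/410, -3359/410)
3. E_x = 2  [E is the centroid of △CAF]
4. E_y = -9  [E is the centroid of △CAF]
   → E = (2, -9)
5. D_x = 3  [line -2·x + -11·y + -82 = 0 ∩ |DF|² = 97]
6. D_y = -8  [line -2·x + -11·y + -82 = 0 ∩ |DF|² = 97]
   → D = (3, -8)

B = (683/410, -3359/410)
D = (3, -8)
E = (2, -9)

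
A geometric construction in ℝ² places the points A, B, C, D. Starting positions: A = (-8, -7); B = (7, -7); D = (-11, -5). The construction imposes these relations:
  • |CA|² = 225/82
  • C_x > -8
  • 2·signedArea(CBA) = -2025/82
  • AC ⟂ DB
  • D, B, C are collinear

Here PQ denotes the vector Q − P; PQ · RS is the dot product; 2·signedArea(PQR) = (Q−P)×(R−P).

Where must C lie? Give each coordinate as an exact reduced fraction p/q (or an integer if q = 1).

C = (-641/82, -439/82)

1. C_x = -641/82  [D, B, C are collinear ∩ AC ⟂ DB]
2. C_y = -439/82  [D, B, C are collinear ∩ AC ⟂ DB]
   → C = (-641/82, -439/82)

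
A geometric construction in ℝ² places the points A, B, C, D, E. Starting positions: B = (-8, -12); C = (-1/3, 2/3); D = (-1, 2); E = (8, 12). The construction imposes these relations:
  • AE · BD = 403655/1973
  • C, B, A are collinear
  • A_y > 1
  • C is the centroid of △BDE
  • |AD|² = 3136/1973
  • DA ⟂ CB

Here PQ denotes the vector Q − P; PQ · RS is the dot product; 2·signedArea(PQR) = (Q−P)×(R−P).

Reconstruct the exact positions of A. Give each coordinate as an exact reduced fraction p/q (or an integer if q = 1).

A = (155/1973, 2658/1973)

1. A_x = 155/1973  [C, B, A are collinear ∩ DA ⟂ CB]
2. A_y = 2658/1973  [C, B, A are collinear ∩ DA ⟂ CB]
   → A = (155/1973, 2658/1973)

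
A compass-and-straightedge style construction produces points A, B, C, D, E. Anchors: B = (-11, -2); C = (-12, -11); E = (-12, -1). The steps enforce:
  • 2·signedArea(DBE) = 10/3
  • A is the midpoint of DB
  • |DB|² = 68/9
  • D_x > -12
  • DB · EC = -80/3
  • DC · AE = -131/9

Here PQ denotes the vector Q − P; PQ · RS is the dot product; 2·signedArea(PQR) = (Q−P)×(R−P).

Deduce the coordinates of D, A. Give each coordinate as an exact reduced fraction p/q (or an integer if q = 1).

A = (-34/3, -10/3)
D = (-35/3, -14/3)

1. D_x = -35/3  [DB · EC = -80/3 ∩ 2·signedArea(DBE) = 10/3]
2. D_y = -14/3  [DB · EC = -80/3 ∩ 2·signedArea(DBE) = 10/3]
   → D = (-35/3, -14/3)
3. A_x = -34/3  [A is the midpoint of DB]
4. A_y = -10/3  [A is the midpoint of DB]
   → A = (-34/3, -10/3)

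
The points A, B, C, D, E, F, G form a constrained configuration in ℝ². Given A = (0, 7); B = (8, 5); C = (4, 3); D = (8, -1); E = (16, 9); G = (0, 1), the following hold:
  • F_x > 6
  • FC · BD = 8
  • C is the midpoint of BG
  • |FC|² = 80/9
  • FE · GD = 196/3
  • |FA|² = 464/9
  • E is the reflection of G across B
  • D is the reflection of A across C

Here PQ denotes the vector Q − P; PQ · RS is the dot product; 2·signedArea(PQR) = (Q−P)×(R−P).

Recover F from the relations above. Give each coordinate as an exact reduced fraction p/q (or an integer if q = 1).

F = (20/3, 13/3)

1. F_x = 20/3  [FC · BD = 8 ∩ FE · GD = 196/3]
2. F_y = 13/3  [FC · BD = 8 ∩ FE · GD = 196/3]
   → F = (20/3, 13/3)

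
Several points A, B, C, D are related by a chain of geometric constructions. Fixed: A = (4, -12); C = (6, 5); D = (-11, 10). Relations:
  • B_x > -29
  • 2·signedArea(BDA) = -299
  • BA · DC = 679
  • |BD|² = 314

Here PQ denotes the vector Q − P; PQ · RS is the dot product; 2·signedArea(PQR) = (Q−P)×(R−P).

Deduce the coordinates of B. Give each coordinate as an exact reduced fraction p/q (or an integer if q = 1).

1. B_x = -28  [2·signedArea(BDA) = -299 ∩ BA · DC = 679]
2. B_y = 15  [2·signedArea(BDA) = -299 ∩ BA · DC = 679]
   → B = (-28, 15)

B = (-28, 15)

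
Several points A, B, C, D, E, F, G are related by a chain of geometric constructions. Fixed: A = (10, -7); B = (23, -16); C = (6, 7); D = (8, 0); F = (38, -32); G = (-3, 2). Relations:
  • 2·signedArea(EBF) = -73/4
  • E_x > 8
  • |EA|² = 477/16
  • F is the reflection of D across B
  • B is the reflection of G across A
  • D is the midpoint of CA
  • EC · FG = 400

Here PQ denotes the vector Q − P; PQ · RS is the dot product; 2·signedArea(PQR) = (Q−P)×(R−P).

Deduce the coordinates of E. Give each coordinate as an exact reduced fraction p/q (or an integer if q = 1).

1. E_x = 17/2  [2·signedArea(EBF) = -73/4 ∩ EC · FG = 400]
2. E_y = -7/4  [2·signedArea(EBF) = -73/4 ∩ EC · FG = 400]
   → E = (17/2, -7/4)

E = (17/2, -7/4)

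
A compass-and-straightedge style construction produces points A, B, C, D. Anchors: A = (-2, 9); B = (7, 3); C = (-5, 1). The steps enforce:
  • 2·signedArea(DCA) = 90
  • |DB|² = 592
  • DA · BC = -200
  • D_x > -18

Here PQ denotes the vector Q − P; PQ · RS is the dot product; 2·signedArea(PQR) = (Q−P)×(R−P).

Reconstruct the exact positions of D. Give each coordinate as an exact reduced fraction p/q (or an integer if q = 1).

D = (-17, -1)

1. D_x = -17  [2·signedArea(DCA) = 90 ∩ DA · BC = -200]
2. D_y = -1  [2·signedArea(DCA) = 90 ∩ DA · BC = -200]
   → D = (-17, -1)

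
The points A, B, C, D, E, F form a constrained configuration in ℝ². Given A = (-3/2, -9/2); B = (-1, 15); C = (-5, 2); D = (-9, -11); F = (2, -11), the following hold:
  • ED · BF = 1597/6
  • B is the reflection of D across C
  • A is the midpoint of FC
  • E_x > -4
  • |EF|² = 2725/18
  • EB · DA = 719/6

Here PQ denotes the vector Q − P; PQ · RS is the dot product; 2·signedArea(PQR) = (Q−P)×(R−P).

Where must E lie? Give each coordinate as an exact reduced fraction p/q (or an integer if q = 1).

E = (-23/6, -1/6)

1. E_x = -23/6  [ED · BF = 1597/6 ∩ EB · DA = 719/6]
2. E_y = -1/6  [ED · BF = 1597/6 ∩ EB · DA = 719/6]
   → E = (-23/6, -1/6)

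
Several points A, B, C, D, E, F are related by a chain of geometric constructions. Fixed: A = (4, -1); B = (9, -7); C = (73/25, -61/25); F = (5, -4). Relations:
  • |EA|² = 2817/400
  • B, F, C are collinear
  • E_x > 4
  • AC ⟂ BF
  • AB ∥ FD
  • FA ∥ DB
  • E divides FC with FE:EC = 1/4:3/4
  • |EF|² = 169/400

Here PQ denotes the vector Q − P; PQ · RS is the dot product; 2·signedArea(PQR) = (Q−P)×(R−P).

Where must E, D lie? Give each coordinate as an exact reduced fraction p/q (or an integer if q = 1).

1. E_x = 112/25  [E divides FC with FE:EC = 1/4:3/4]
2. E_y = -361/100  [E divides FC with FE:EC = 1/4:3/4]
   → E = (112/25, -361/100)
3. D_x = 10  [FA ∥ DB ∩ AB ∥ FD]
4. D_y = -10  [FA ∥ DB ∩ AB ∥ FD]
   → D = (10, -10)

D = (10, -10)
E = (112/25, -361/100)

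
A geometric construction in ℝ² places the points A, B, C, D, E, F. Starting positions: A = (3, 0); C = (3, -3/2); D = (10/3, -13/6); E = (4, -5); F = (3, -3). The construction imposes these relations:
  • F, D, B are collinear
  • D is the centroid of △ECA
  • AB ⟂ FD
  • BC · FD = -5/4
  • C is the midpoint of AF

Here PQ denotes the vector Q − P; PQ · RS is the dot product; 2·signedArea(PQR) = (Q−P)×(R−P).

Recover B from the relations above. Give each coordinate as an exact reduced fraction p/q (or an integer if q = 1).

1. B_x = 117/29  [F, D, B are collinear ∩ AB ⟂ FD]
2. B_y = -12/29  [F, D, B are collinear ∩ AB ⟂ FD]
   → B = (117/29, -12/29)

B = (117/29, -12/29)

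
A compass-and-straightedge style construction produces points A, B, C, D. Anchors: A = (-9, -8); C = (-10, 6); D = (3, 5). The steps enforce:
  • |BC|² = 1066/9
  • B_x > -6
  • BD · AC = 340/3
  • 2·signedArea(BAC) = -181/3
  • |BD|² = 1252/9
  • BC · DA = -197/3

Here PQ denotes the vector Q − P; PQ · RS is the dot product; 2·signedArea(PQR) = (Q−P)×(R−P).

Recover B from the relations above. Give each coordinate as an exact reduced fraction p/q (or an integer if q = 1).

1. B_x = -5  [2·signedArea(BAC) = -181/3 ∩ BC · DA = -197/3]
2. B_y = -11/3  [2·signedArea(BAC) = -181/3 ∩ BC · DA = -197/3]
   → B = (-5, -11/3)

B = (-5, -11/3)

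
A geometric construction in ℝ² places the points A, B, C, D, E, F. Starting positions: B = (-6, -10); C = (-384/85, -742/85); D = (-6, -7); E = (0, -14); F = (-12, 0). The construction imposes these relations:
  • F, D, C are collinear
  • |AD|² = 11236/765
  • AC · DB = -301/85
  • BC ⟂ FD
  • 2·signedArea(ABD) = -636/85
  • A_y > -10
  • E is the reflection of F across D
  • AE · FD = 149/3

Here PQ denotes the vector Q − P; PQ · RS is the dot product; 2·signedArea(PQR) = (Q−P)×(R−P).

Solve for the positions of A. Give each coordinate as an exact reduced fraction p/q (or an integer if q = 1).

A = (-298/85, -2527/255)

1. A_x = -298/85  [AE · FD = 149/3 ∩ 2·signedArea(ABD) = -636/85]
2. A_y = -2527/255  [AE · FD = 149/3 ∩ 2·signedArea(ABD) = -636/85]
   → A = (-298/85, -2527/255)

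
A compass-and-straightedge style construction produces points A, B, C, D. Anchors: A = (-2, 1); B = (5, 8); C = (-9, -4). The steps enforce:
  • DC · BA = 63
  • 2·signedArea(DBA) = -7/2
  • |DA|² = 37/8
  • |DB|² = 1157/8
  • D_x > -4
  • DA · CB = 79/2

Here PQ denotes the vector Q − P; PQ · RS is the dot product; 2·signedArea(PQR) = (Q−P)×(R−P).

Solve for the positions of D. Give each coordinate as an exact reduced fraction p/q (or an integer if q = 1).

D = (-15/4, -1/4)

1. D_x = -15/4  [2·signedArea(DBA) = -7/2 ∩ DC · BA = 63]
2. D_y = -1/4  [2·signedArea(DBA) = -7/2 ∩ DC · BA = 63]
   → D = (-15/4, -1/4)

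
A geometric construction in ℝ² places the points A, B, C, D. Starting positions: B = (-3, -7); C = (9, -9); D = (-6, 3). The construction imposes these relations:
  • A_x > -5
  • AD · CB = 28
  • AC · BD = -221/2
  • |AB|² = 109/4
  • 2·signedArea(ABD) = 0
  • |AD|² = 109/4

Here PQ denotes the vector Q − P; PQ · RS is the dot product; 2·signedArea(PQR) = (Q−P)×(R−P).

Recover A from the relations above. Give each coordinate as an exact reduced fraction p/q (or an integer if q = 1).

A = (-9/2, -2)

1. A_x = -9/2  [2·signedArea(ABD) = 0 ∩ AC · BD = -221/2]
2. A_y = -2  [2·signedArea(ABD) = 0 ∩ AC · BD = -221/2]
   → A = (-9/2, -2)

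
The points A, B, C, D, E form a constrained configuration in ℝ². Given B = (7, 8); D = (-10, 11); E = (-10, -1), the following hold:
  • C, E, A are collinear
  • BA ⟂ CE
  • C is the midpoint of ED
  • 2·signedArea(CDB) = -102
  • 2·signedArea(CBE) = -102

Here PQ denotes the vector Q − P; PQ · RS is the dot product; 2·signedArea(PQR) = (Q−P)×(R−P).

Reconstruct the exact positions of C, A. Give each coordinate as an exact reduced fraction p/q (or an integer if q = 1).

1. C_x = -10  [C is the midpoint of ED]
2. C_y = 5  [C is the midpoint of ED]
   → C = (-10, 5)
3. A_x = -10  [C, E, A are collinear ∩ BA ⟂ CE]
4. A_y = 8  [C, E, A are collinear ∩ BA ⟂ CE]
   → A = (-10, 8)

A = (-10, 8)
C = (-10, 5)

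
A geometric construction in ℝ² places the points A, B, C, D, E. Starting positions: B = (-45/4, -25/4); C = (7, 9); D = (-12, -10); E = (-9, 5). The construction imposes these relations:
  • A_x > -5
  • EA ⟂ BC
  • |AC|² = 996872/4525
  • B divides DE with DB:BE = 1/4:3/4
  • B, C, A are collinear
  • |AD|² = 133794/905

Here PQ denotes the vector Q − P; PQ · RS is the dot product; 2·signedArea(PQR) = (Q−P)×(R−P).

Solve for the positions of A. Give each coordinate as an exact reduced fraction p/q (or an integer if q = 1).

1. A_x = -19863/4525  [B, C, A are collinear ∩ EA ⟂ BC]
2. A_y = -2341/4525  [B, C, A are collinear ∩ EA ⟂ BC]
   → A = (-19863/4525, -2341/4525)

A = (-19863/4525, -2341/4525)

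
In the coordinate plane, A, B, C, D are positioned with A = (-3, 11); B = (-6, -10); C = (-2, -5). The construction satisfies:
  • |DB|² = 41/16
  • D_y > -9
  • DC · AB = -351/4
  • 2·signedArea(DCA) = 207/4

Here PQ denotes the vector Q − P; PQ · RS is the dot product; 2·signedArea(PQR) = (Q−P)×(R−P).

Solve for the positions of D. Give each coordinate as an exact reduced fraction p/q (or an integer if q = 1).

1. D_x = -5  [DC · AB = -351/4 ∩ 2·signedArea(DCA) = 207/4]
2. D_y = -35/4  [DC · AB = -351/4 ∩ 2·signedArea(DCA) = 207/4]
   → D = (-5, -35/4)

D = (-5, -35/4)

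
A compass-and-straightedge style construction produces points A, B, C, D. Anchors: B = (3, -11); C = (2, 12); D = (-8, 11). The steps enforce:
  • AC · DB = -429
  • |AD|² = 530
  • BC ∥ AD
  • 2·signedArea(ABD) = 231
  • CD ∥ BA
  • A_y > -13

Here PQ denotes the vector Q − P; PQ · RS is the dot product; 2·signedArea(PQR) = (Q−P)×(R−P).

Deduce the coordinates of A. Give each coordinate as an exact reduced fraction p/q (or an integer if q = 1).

1. A_x = -7  [BC ∥ AD ∩ CD ∥ BA]
2. A_y = -12  [BC ∥ AD ∩ CD ∥ BA]
   → A = (-7, -12)

A = (-7, -12)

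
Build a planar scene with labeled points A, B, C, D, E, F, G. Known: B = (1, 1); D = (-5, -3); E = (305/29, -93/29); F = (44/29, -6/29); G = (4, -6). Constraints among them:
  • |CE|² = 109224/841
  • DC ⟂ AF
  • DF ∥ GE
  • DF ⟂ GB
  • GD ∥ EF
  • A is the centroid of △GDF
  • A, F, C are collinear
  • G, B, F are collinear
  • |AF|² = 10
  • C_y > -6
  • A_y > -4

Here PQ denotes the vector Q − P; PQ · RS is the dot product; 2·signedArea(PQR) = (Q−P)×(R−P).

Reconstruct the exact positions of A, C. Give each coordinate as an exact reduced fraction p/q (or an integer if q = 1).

A = (5/29, -89/29)
C = (-3097/4205, -21039/4205)

1. A_x = 5/29  [A is the centroid of △GDF]
2. A_y = -89/29  [A is the centroid of △GDF]
   → A = (5/29, -89/29)
3. C_x = -3097/4205  [A, F, C are collinear ∩ DC ⟂ AF]
4. C_y = -21039/4205  [A, F, C are collinear ∩ DC ⟂ AF]
   → C = (-3097/4205, -21039/4205)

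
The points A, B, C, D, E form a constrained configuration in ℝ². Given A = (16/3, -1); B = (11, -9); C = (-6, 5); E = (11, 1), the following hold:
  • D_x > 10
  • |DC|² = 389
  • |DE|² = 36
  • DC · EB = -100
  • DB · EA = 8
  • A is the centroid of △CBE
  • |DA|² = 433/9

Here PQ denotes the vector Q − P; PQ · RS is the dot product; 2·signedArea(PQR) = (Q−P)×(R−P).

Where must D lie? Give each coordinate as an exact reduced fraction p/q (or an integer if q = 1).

D = (11, -5)

1. D_x = 11  [DC · EB = -100 ∩ DB · EA = 8]
2. D_y = -5  [DC · EB = -100 ∩ DB · EA = 8]
   → D = (11, -5)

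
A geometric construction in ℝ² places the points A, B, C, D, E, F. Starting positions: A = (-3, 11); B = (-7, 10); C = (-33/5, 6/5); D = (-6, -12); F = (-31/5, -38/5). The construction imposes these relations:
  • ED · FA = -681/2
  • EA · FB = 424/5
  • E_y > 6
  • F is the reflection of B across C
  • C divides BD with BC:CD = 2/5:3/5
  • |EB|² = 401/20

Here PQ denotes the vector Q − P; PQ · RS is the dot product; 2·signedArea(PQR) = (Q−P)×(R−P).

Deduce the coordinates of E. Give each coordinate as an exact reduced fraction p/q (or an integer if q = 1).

1. E_x = -24/5  [EA · FB = 424/5 ∩ ED · FA = -681/2]
2. E_y = 61/10  [EA · FB = 424/5 ∩ ED · FA = -681/2]
   → E = (-24/5, 61/10)

E = (-24/5, 61/10)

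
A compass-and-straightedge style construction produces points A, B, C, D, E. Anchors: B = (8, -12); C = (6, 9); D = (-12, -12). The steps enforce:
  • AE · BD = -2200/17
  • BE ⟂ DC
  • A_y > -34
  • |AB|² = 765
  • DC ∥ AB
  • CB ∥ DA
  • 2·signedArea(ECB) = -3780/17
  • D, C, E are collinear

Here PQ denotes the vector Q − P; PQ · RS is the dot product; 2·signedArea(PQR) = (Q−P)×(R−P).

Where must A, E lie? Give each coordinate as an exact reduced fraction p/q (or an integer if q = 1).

A = (-10, -33)
E = (-60/17, -36/17)

1. A_x = -10  [DC ∥ AB ∩ CB ∥ DA]
2. A_y = -33  [DC ∥ AB ∩ CB ∥ DA]
   → A = (-10, -33)
3. E_x = -60/17  [D, C, E are collinear ∩ BE ⟂ DC]
4. E_y = -36/17  [D, C, E are collinear ∩ BE ⟂ DC]
   → E = (-60/17, -36/17)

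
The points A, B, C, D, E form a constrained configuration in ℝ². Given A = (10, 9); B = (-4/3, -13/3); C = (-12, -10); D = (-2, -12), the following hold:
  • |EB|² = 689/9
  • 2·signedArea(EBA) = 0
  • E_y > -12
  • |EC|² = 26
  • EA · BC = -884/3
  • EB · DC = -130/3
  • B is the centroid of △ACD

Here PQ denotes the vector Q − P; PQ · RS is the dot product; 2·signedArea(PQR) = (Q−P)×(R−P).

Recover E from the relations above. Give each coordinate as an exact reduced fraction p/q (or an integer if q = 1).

E = (-7, -11)

1. E_x = -7  [2·signedArea(EBA) = 0 ∩ EB · DC = -130/3]
2. E_y = -11  [2·signedArea(EBA) = 0 ∩ EB · DC = -130/3]
   → E = (-7, -11)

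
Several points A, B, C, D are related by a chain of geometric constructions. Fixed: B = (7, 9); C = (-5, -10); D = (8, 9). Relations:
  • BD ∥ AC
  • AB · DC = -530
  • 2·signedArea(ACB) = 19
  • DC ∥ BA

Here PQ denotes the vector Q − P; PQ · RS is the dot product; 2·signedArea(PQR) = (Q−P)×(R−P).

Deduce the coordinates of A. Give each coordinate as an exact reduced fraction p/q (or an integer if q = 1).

1. A_x = -6  [BD ∥ AC ∩ DC ∥ BA]
2. A_y = -10  [BD ∥ AC ∩ DC ∥ BA]
   → A = (-6, -10)

A = (-6, -10)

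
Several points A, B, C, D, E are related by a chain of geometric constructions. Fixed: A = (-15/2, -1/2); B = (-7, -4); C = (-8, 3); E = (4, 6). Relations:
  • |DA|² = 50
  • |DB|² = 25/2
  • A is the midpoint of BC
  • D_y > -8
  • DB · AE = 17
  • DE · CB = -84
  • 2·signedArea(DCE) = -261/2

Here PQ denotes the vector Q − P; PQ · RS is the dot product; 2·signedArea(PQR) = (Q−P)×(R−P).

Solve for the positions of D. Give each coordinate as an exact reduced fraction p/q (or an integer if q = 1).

1. D_x = -13/2  [2·signedArea(DCE) = -261/2 ∩ DB · AE = 17]
2. D_y = -15/2  [2·signedArea(DCE) = -261/2 ∩ DB · AE = 17]
   → D = (-13/2, -15/2)

D = (-13/2, -15/2)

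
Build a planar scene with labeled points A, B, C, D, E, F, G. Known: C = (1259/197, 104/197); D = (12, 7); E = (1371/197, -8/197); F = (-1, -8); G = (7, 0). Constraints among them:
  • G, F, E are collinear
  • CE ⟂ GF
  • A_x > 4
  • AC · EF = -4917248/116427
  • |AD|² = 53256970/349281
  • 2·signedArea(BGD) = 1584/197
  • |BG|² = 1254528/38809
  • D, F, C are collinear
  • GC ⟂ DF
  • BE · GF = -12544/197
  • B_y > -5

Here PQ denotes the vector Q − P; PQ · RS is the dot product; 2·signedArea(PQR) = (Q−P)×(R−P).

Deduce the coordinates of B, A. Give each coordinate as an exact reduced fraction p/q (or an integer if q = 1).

A = (811/197, -1480/591)
B = (587/197, -792/197)

1. B_x = 587/197  [2·signedArea(BGD) = 1584/197 ∩ BE · GF = -12544/197]
2. B_y = -792/197  [2·signedArea(BGD) = 1584/197 ∩ BE · GF = -12544/197]
   → B = (587/197, -792/197)
3. A_x = 811/197  [line 1568/197·x + 1568/197·y + -1494304/116427 = 0 ∩ |AD|² = 53256970/349281]
4. A_y = -1480/591  [line 1568/197·x + 1568/197·y + -1494304/116427 = 0 ∩ |AD|² = 53256970/349281]
   → A = (811/197, -1480/591)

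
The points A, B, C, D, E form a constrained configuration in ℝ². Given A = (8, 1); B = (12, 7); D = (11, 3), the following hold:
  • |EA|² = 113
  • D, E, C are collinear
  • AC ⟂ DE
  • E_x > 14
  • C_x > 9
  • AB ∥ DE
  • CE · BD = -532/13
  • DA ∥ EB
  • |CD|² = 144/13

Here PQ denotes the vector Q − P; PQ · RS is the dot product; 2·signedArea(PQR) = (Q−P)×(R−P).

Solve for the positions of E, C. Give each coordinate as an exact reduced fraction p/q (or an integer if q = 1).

1. E_x = 15  [DA ∥ EB ∩ AB ∥ DE]
2. E_y = 9  [DA ∥ EB ∩ AB ∥ DE]
   → E = (15, 9)
3. C_x = 119/13  [D, E, C are collinear ∩ AC ⟂ DE]
4. C_y = 3/13  [D, E, C are collinear ∩ AC ⟂ DE]
   → C = (119/13, 3/13)

C = (119/13, 3/13)
E = (15, 9)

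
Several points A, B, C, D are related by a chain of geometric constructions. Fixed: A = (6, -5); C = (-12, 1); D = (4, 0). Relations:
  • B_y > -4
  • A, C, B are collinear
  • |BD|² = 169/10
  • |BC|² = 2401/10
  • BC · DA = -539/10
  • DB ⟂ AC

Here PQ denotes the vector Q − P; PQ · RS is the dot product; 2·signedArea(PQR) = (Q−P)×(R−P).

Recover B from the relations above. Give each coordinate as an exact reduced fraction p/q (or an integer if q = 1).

B = (27/10, -39/10)

1. B_x = 27/10  [A, C, B are collinear ∩ DB ⟂ AC]
2. B_y = -39/10  [A, C, B are collinear ∩ DB ⟂ AC]
   → B = (27/10, -39/10)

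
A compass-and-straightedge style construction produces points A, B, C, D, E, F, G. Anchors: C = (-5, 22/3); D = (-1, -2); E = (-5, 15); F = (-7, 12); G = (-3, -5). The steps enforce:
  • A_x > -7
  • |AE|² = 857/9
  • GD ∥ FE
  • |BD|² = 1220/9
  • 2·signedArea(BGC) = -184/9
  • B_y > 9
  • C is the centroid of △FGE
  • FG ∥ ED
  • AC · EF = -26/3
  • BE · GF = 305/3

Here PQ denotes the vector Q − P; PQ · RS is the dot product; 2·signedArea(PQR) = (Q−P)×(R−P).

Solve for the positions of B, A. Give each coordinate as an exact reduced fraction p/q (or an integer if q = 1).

A = (-19/3, 16/3)
B = (-11/3, 28/3)

1. B_x = -11/3  [2·signedArea(BGC) = -184/9 ∩ BE · GF = 305/3]
2. B_y = 28/3  [2·signedArea(BGC) = -184/9 ∩ BE · GF = 305/3]
   → B = (-11/3, 28/3)
3. A_x = -19/3  [line 2·x + 3·y + -10/3 = 0 ∩ |AE|² = 857/9]
4. A_y = 16/3  [line 2·x + 3·y + -10/3 = 0 ∩ |AE|² = 857/9]
   → A = (-19/3, 16/3)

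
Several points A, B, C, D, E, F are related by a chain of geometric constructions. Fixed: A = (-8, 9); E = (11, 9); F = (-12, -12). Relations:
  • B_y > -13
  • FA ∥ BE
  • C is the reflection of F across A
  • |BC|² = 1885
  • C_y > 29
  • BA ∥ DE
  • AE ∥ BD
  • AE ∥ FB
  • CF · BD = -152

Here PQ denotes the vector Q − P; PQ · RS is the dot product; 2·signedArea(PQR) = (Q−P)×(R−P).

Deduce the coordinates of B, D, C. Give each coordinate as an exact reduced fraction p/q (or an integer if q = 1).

1. B_x = 7  [FA ∥ BE ∩ AE ∥ FB]
2. B_y = -12  [FA ∥ BE ∩ AE ∥ FB]
   → B = (7, -12)
3. D_x = 26  [BA ∥ DE ∩ AE ∥ BD]
4. D_y = -12  [BA ∥ DE ∩ AE ∥ BD]
   → D = (26, -12)
5. C_x = -4  [C is the reflection of F across A]
6. C_y = 30  [C is the reflection of F across A]
   → C = (-4, 30)

B = (7, -12)
C = (-4, 30)
D = (26, -12)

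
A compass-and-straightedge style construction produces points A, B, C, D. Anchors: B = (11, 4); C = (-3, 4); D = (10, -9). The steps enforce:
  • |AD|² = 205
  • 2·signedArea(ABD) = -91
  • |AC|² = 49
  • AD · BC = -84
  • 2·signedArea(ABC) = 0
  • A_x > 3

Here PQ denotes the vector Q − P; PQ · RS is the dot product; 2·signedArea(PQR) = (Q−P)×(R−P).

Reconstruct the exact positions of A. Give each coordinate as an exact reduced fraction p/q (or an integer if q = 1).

A = (4, 4)

1. A_x = 4  [2·signedArea(ABC) = 0 ∩ 2·signedArea(ABD) = -91]
2. A_y = 4  [2·signedArea(ABC) = 0 ∩ 2·signedArea(ABD) = -91]
   → A = (4, 4)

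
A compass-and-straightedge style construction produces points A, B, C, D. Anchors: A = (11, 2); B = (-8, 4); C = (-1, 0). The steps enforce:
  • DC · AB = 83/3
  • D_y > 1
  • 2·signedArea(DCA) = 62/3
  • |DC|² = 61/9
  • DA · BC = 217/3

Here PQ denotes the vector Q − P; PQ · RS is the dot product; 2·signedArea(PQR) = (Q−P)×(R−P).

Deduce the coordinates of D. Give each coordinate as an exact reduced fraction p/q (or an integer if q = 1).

1. D_x = 2/3  [2·signedArea(DCA) = 62/3 ∩ DC · AB = 83/3]
2. D_y = 2  [2·signedArea(DCA) = 62/3 ∩ DC · AB = 83/3]
   → D = (2/3, 2)

D = (2/3, 2)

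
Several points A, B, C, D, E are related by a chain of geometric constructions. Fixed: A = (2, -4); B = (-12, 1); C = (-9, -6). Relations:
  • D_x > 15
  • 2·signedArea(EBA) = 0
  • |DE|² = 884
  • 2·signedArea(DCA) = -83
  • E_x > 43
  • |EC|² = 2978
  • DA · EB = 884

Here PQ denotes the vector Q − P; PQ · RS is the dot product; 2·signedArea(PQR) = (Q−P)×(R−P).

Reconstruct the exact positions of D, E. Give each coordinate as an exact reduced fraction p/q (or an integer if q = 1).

1. E_x = 44  [line 5·x + 14·y + 46 = 0 ∩ |EC|² = 2978]
2. E_y = -19  [line 5·x + 14·y + 46 = 0 ∩ |EC|² = 2978]
   → E = (44, -19)
3. D_x = 16  [DA · EB = 884 ∩ 2·signedArea(DCA) = -83]
4. D_y = -9  [DA · EB = 884 ∩ 2·signedArea(DCA) = -83]
   → D = (16, -9)

D = (16, -9)
E = (44, -19)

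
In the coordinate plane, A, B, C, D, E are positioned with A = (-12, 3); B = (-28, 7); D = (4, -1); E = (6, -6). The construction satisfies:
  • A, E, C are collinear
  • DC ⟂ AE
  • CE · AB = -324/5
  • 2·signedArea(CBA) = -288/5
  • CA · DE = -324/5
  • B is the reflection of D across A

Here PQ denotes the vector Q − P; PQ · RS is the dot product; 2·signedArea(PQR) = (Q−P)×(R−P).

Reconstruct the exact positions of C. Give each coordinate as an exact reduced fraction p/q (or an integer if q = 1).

1. C_x = 12/5  [A, E, C are collinear ∩ DC ⟂ AE]
2. C_y = -21/5  [A, E, C are collinear ∩ DC ⟂ AE]
   → C = (12/5, -21/5)

C = (12/5, -21/5)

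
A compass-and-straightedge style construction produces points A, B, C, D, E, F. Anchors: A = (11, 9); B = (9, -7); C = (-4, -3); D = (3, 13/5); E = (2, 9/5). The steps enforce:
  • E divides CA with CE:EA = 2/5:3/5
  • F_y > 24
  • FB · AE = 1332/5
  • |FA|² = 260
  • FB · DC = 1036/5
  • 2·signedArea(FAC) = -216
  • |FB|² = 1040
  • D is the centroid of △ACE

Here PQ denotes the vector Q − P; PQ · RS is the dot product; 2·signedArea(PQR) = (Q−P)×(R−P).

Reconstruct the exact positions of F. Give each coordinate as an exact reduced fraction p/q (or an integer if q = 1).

F = (13, 25)

1. F_x = 13  [2·signedArea(FAC) = -216 ∩ FB · DC = 1036/5]
2. F_y = 25  [2·signedArea(FAC) = -216 ∩ FB · DC = 1036/5]
   → F = (13, 25)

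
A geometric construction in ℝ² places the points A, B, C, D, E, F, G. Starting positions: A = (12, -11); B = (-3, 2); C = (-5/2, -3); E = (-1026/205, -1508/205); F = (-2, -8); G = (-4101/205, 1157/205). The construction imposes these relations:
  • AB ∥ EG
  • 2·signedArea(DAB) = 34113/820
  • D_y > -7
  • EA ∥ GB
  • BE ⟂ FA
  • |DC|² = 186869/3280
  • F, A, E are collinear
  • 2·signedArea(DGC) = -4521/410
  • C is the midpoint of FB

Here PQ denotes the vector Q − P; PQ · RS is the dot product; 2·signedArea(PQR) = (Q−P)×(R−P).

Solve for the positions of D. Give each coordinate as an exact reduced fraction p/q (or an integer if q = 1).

1. D_x = 3279/820  [2·signedArea(DAB) = 34113/820 ∩ 2·signedArea(DGC) = -4521/410]
2. D_y = -1402/205  [2·signedArea(DAB) = 34113/820 ∩ 2·signedArea(DGC) = -4521/410]
   → D = (3279/820, -1402/205)

D = (3279/820, -1402/205)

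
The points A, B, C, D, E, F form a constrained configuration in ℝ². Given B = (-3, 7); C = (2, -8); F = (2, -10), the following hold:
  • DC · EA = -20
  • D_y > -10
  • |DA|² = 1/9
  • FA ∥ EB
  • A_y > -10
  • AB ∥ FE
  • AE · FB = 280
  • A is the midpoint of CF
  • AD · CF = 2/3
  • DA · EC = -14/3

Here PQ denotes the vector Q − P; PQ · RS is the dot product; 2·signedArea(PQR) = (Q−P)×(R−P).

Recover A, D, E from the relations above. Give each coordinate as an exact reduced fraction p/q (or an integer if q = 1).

A = (2, -9)
D = (2, -28/3)
E = (-3, 6)

1. A_x = 2  [A is the midpoint of CF]
2. A_y = -9  [A is the midpoint of CF]
   → A = (2, -9)
3. D_y = -28/3  [AD · CF = 2/3]
4. D_x = 2  [|DA|² = 1/9]
   → D = (2, -28/3)
5. E_x = -3  [DA · EC = -14/3 ∩ FA ∥ EB]
6. E_y = 6  [DA · EC = -14/3 ∩ FA ∥ EB]
   → E = (-3, 6)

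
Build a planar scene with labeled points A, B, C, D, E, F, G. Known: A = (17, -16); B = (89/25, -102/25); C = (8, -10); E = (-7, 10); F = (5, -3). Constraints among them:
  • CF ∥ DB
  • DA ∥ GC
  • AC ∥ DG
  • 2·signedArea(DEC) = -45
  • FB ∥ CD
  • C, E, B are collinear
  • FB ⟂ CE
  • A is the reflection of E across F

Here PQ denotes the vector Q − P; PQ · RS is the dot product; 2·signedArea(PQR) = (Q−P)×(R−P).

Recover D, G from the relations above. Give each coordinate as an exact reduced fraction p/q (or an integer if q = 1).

1. D_x = 164/25  [CF ∥ DB ∩ FB ∥ CD]
2. D_y = -277/25  [CF ∥ DB ∩ FB ∥ CD]
   → D = (164/25, -277/25)
3. G_x = -61/25  [DA ∥ GC ∩ AC ∥ DG]
4. G_y = -127/25  [DA ∥ GC ∩ AC ∥ DG]
   → G = (-61/25, -127/25)

D = (164/25, -277/25)
G = (-61/25, -127/25)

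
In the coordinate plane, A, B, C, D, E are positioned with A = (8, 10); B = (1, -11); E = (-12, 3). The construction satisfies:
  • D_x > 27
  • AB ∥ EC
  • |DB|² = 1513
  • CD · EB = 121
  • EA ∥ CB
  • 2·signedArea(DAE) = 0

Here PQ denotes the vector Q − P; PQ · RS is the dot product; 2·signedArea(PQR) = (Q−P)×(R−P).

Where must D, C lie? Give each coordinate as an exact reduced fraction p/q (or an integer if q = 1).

C = (-19, -18)
D = (28, 17)

1. D_x = 28  [line 7·x + -20·y + 144 = 0 ∩ |DB|² = 1513]
2. D_y = 17  [line 7·x + -20·y + 144 = 0 ∩ |DB|² = 1513]
   → D = (28, 17)
3. C_x = -19  [EA ∥ CB ∩ AB ∥ EC]
4. C_y = -18  [EA ∥ CB ∩ AB ∥ EC]
   → C = (-19, -18)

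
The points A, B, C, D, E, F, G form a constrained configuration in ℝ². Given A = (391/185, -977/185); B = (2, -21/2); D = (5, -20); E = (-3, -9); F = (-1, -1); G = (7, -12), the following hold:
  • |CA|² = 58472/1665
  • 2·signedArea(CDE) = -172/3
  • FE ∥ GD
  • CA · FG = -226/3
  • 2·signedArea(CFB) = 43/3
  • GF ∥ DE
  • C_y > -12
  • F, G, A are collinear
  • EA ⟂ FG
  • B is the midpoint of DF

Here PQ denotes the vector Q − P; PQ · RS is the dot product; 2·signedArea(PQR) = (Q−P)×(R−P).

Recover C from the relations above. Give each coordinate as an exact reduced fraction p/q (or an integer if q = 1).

1. C_x = 11/3  [2·signedArea(CDE) = -172/3 ∩ CA · FG = -226/3]
2. C_y = -11  [2·signedArea(CDE) = -172/3 ∩ CA · FG = -226/3]
   → C = (11/3, -11)

C = (11/3, -11)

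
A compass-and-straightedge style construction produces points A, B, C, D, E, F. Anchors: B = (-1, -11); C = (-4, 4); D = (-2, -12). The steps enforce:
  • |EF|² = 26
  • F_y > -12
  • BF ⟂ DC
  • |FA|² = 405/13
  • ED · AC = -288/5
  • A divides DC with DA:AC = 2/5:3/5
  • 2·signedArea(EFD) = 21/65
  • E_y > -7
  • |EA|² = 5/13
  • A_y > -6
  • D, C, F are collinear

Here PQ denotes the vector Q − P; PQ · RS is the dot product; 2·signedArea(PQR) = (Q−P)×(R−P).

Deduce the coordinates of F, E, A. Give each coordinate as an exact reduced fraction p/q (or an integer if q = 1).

1. F_x = -137/65  [D, C, F are collinear ∩ BF ⟂ DC]
2. F_y = -724/65  [D, C, F are collinear ∩ BF ⟂ DC]
   → F = (-137/65, -724/65)
3. E_x = -154/65  [line 56/65·x + 7/65·y + 35/13 = 0 ∩ |EF|² = 26]
4. E_y = -393/65  [line 56/65·x + 7/65·y + 35/13 = 0 ∩ |EF|² = 26]
   → E = (-154/65, -393/65)
5. A_x = -14/5  [A divides DC with DA:AC = 2/5:3/5]
6. A_y = -28/5  [A divides DC with DA:AC = 2/5:3/5]
   → A = (-14/5, -28/5)

A = (-14/5, -28/5)
E = (-154/65, -393/65)
F = (-137/65, -724/65)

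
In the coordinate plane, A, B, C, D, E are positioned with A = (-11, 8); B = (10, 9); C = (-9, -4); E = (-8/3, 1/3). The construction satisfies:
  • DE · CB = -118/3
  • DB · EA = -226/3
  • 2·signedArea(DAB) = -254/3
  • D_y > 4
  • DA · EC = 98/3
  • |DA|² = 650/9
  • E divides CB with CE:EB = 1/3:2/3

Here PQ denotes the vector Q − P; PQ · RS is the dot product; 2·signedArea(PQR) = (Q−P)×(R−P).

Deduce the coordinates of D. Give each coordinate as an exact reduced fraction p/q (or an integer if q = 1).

D = (-10/3, 13/3)

1. D_x = -10/3  [DE · CB = -118/3 ∩ DB · EA = -226/3]
2. D_y = 13/3  [DE · CB = -118/3 ∩ DB · EA = -226/3]
   → D = (-10/3, 13/3)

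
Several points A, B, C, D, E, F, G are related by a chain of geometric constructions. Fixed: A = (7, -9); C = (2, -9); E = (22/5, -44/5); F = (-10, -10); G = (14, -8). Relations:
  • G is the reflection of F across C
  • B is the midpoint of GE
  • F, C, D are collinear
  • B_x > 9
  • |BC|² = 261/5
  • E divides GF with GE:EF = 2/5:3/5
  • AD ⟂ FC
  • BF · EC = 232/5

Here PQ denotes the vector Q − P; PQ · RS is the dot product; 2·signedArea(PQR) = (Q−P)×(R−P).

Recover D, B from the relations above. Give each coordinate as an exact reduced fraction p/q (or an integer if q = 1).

1. D_x = 202/29  [F, C, D are collinear ∩ AD ⟂ FC]
2. D_y = -249/29  [F, C, D are collinear ∩ AD ⟂ FC]
   → D = (202/29, -249/29)
3. B_x = 46/5  [B is the midpoint of GE]
4. B_y = -42/5  [B is the midpoint of GE]
   → B = (46/5, -42/5)

B = (46/5, -42/5)
D = (202/29, -249/29)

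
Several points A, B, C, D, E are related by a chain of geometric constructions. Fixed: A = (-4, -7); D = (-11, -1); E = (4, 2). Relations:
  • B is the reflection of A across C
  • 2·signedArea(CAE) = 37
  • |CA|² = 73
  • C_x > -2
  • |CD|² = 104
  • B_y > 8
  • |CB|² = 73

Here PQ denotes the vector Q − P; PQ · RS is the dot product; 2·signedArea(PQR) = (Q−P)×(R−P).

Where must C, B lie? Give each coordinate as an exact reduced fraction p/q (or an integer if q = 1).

B = (2, 9)
C = (-1, 1)

1. C_x = -1  [line -9·x + 8·y + -17 = 0 ∩ |CD|² = 104]
2. C_y = 1  [line -9·x + 8·y + -17 = 0 ∩ |CD|² = 104]
   → C = (-1, 1)
3. B_x = 2  [B is the reflection of A across C]
4. B_y = 9  [B is the reflection of A across C]
   → B = (2, 9)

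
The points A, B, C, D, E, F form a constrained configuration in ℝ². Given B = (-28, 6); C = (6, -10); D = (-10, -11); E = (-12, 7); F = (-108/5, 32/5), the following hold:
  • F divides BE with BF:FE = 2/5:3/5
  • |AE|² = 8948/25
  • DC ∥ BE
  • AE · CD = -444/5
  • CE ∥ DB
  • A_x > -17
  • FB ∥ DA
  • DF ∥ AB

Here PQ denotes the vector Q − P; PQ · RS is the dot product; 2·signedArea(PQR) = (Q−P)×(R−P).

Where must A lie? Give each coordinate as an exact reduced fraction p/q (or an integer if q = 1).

1. A_x = -82/5  [DF ∥ AB ∩ FB ∥ DA]
2. A_y = -57/5  [DF ∥ AB ∩ FB ∥ DA]
   → A = (-82/5, -57/5)

A = (-82/5, -57/5)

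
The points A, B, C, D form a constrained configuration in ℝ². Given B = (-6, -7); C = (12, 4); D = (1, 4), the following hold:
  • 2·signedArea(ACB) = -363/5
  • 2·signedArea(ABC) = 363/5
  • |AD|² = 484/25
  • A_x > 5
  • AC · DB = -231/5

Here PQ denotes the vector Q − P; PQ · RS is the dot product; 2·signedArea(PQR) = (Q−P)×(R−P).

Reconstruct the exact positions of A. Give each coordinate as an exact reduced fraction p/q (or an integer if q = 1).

A = (27/5, 4)

1. A_x = 27/5  [2·signedArea(ACB) = -363/5 ∩ AC · DB = -231/5]
2. A_y = 4  [2·signedArea(ACB) = -363/5 ∩ AC · DB = -231/5]
   → A = (27/5, 4)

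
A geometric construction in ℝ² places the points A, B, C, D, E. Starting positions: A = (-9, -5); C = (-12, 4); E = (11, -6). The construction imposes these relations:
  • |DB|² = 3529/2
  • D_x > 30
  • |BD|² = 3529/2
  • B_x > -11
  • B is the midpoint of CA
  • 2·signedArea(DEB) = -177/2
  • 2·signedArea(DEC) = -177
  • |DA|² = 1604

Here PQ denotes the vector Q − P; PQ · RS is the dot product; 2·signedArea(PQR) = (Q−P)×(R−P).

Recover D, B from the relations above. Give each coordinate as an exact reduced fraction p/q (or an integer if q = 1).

B = (-21/2, -1/2)
D = (31, -7)

1. D_x = 31  [line -10·x + -23·y + 149 = 0 ∩ |DA|² = 1604]
2. D_y = -7  [line -10·x + -23·y + 149 = 0 ∩ |DA|² = 1604]
   → D = (31, -7)
3. B_x = -21/2  [2·signedArea(DEB) = -177/2 ∩ B is the midpoint of CA]
4. B_y = -1/2  [2·signedArea(DEB) = -177/2 ∩ B is the midpoint of CA]
   → B = (-21/2, -1/2)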